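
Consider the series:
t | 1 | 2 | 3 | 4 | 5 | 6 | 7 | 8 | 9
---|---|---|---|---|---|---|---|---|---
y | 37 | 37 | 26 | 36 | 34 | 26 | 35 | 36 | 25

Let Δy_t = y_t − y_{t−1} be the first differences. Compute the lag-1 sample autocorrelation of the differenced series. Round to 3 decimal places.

First differences Δy: 0, -11, 10, -2, -8, 9, 1, -11
Mean of differences = -1.5000
Numerator Σ(Δy_t−Δȳ)(Δy_{t+1}−Δȳ) = -191.7500
Denominator Σ(Δy_t−Δȳ)² = 474.0000
r_1(Δy) = -191.7500 / 474.0000 = -0.405

-0.405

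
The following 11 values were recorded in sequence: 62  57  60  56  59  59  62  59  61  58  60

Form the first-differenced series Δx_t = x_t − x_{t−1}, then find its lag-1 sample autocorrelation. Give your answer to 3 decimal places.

-0.703

First differences Δx: -5, 3, -4, 3, 0, 3, -3, 2, -3, 2
Mean of differences = -0.2000
Numerator Σ(Δx_t−Δx̄)(Δx_{t+1}−Δx̄) = -65.8400
Denominator Σ(Δx_t−Δx̄)² = 93.6000
r_1(Δx) = -65.8400 / 93.6000 = -0.703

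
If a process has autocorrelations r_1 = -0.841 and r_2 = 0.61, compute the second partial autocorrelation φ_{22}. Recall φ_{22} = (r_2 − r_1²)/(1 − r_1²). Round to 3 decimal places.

-0.332

φ_{22} = (r_2 − r_1²) / (1 − r_1²)
r_1² = (-0.841)² = 0.707281
Numerator = 0.61 − 0.7073 = -0.0973; denominator = 1 − 0.7073 = 0.2927
φ_{22} = -0.0973 / 0.2927 = -0.332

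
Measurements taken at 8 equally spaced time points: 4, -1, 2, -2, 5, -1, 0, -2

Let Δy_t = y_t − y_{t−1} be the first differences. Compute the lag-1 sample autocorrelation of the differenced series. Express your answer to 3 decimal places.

First differences Δy: -5, 3, -4, 7, -6, 1, -2
Mean of differences = -0.8571
Numerator Σ(Δy_t−Δȳ)(Δy_{t+1}−Δȳ) = -104.8776
Denominator Σ(Δy_t−Δȳ)² = 134.8571
r_1(Δy) = -104.8776 / 134.8571 = -0.778

-0.778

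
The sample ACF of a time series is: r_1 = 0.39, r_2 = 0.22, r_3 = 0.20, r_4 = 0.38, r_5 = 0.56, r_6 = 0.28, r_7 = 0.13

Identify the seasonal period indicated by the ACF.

The largest autocorrelation is r_5 = 0.56; the remaining lags stay at or below 0.39. The elevated value at lag 1 (0.39), dropping to 0.22 at lag 2, reflects decaying short-term dependence rather than seasonality.
The dominant spike at lag 5 indicates a seasonal period of 5.

5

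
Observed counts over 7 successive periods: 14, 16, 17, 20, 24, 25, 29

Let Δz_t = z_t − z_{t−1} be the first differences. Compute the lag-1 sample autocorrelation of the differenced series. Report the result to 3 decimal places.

-0.395

First differences Δz: 2, 1, 3, 4, 1, 4
Mean of differences = 2.5000
Numerator Σ(Δz_t−Δz̄)(Δz_{t+1}−Δz̄) = -3.7500
Denominator Σ(Δz_t−Δz̄)² = 9.5000
r_1(Δz) = -3.7500 / 9.5000 = -0.395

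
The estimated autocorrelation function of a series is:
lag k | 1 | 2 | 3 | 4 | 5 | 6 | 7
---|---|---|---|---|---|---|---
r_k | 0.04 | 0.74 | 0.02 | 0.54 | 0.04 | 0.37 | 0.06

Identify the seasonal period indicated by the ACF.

2

The largest autocorrelation is r_2 = 0.74, with weaker echoes at lags 4 (0.54) and 6 (0.37); the remaining lags stay at or below 0.06.
The dominant spike at lag 2 indicates a seasonal period of 2.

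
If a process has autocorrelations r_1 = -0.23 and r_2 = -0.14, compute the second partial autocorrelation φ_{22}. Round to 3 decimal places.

φ_{22} = (r_2 − r_1²) / (1 − r_1²)
r_1² = (-0.23)² = 0.0529
Numerator = -0.14 − 0.0529 = -0.1929; denominator = 1 − 0.0529 = 0.9471
φ_{22} = -0.1929 / 0.9471 = -0.204

-0.204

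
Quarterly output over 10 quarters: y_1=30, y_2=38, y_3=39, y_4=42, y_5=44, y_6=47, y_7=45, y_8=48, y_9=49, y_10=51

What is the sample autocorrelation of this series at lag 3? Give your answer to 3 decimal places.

0.092

Mean ȳ = (30 + 38 + 39 + 42 + 44 + 47 + 45 + 48 + 49 + 51)/10 = 43.3000
Numerator Σ_{t=1}^{7}(y_t−ȳ)(y_{t+3}−ȳ) = 32.9300
Denominator Σ(y_t−ȳ)² = 356.1000
r_3 = 32.9300 / 356.1000 = 0.092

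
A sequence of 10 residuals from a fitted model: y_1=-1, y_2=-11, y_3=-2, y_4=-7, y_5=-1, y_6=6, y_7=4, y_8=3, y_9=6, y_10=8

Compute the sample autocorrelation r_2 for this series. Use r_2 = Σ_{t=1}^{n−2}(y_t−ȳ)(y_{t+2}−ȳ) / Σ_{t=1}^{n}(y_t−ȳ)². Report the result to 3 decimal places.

0.296

Mean ȳ = (-1 − 11 − 2 − 7 − 1 + 6 + 4 + 3 + 6 + 8)/10 = 0.5000
Numerator Σ_{t=1}^{8}(y_t−ȳ)(y_{t+2}−ȳ) = 99.0000
Denominator Σ(y_t−ȳ)² = 334.5000
r_2 = 99.0000 / 334.5000 = 0.296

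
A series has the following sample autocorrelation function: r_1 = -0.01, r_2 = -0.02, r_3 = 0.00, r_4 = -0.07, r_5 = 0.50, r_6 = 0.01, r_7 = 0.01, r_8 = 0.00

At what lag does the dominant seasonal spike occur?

The largest autocorrelation is r_5 = 0.50; the remaining lags stay at or below 0.01.
The dominant spike at lag 5 indicates a seasonal period of 5.

5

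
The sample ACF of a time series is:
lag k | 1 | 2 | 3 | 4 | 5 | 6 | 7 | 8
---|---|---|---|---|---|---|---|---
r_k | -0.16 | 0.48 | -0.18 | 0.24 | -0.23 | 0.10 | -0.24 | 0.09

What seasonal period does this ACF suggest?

The largest autocorrelation is r_2 = 0.48, with a weaker echo at lag 4 (0.24); the remaining lags stay at or below 0.10.
The dominant spike at lag 2 indicates a seasonal period of 2.

2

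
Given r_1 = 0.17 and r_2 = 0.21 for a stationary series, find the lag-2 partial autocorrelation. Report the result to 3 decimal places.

φ_{22} = (r_2 − r_1²) / (1 − r_1²)
r_1² = (0.17)² = 0.0289
Numerator = 0.21 − 0.0289 = 0.1811; denominator = 1 − 0.0289 = 0.9711
φ_{22} = 0.1811 / 0.9711 = 0.186

0.186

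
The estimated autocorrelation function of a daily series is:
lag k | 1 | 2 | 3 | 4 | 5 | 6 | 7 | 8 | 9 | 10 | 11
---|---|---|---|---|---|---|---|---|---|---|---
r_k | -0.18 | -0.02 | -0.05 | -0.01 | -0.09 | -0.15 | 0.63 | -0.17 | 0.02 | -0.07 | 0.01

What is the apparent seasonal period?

7

The largest autocorrelation is r_7 = 0.63; the remaining lags stay at or below 0.02.
The dominant spike at lag 7 indicates a seasonal period of 7.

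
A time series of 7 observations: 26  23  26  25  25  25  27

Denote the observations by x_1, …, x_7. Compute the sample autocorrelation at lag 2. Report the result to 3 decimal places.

0.058

Mean x̄ = (26 + 23 + 26 + 25 + 25 + 25 + 27)/7 = 25.2857
Σ(x_t−x̄)(x_{t+2}−x̄) = (0.5102) + (0.6531) + (-0.2041) + (0.0816) + (-0.4898) = 0.5510
Denominator Σ(x_t−x̄)² = 9.4286
r_2 = 0.5510 / 9.4286 = 0.058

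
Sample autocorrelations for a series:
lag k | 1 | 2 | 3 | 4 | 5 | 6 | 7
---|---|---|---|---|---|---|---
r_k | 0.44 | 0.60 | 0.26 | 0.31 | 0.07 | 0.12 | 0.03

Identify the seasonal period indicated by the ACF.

The largest autocorrelation is r_2 = 0.60; the remaining lags stay at or below 0.44.
The dominant spike at lag 2 indicates a seasonal period of 2.

2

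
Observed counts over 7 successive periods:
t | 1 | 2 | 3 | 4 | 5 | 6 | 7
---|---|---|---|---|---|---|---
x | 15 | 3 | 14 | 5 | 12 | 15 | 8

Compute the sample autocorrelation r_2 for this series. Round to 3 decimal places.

Mean x̄ = (15 + 3 + 14 + 5 + 12 + 15 + 8)/7 = 10.2857
Deviations from mean: 4.7143, -7.2857, 3.7143, -5.2857, 1.7143, 4.7143, -2.2857
Numerator Σ_{t=1}^{5}(x_t−x̄)(x_{t+2}−x̄) = 33.5510
Denominator Σ(x_t−x̄)² = 147.4286
r_2 = 33.5510 / 147.4286 = 0.228

0.228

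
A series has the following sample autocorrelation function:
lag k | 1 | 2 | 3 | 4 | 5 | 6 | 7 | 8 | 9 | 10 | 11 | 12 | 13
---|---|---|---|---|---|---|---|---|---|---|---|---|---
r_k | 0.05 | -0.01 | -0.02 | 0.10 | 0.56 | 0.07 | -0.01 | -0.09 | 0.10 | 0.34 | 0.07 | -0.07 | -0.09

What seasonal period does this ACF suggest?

5

The largest autocorrelation is r_5 = 0.56, with a weaker echo at lag 10 (0.34); the remaining lags stay at or below 0.10.
The dominant spike at lag 5 indicates a seasonal period of 5.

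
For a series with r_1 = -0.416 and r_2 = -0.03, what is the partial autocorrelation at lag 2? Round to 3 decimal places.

-0.246

φ_{22} = (r_2 − r_1²) / (1 − r_1²)
r_1² = (-0.416)² = 0.173056
Numerator = -0.03 − 0.1731 = -0.2031; denominator = 1 − 0.1731 = 0.8269
φ_{22} = -0.2031 / 0.8269 = -0.246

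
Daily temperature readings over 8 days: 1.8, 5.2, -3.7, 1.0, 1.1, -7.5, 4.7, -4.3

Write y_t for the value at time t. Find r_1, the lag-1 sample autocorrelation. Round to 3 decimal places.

Mean ȳ = (1.8 + 5.2 − 3.7 + 1.0 + 1.1 − 7.5 + 4.7 − 4.3)/8 = -0.2125
Deviations from mean: 2.0125, 5.4125, -3.4875, 1.2125, 1.3125, -7.2875, 4.9125, -4.0875
Σ(y_t−ȳ)(y_{t+1}−ȳ) = (10.8927) + (-18.8761) + (-4.2286) + (1.5914) + (-9.5648) + (-35.7998) + (-20.0798) = -76.0652
Denominator Σ(y_t−ȳ)² = 142.6488
r_1 = -76.0652 / 142.6488 = -0.533

-0.533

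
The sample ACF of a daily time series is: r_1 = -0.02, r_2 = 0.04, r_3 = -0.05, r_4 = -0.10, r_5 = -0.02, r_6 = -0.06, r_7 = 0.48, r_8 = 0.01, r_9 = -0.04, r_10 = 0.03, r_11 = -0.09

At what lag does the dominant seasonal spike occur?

7

The largest autocorrelation is r_7 = 0.48; the remaining lags stay at or below 0.04.
The dominant spike at lag 7 indicates a seasonal period of 7.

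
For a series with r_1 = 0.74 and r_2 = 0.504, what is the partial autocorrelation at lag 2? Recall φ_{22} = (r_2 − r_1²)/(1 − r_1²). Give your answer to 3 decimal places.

φ_{22} = (r_2 − r_1²) / (1 − r_1²)
r_1² = (0.74)² = 0.5476
Numerator = 0.504 − 0.5476 = -0.0436; denominator = 1 − 0.5476 = 0.4524
φ_{22} = -0.0436 / 0.4524 = -0.096

-0.096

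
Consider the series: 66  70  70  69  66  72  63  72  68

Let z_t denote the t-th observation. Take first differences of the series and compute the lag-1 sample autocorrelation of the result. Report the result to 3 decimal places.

First differences Δz: 4, 0, -1, -3, 6, -9, 9, -4
Mean of differences = 0.2500
Numerator Σ(Δz_t−Δz̄)(Δz_{t+1}−Δz̄) = -186.5625
Denominator Σ(Δz_t−Δz̄)² = 239.5000
r_1(Δz) = -186.5625 / 239.5000 = -0.779

-0.779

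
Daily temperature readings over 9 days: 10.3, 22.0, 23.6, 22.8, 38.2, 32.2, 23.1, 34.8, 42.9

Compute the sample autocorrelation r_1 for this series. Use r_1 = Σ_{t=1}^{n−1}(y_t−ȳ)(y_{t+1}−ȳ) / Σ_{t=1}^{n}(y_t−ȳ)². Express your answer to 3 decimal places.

0.238

Mean ȳ = (10.3 + 22.0 + 23.6 + 22.8 + 38.2 + 32.2 + 23.1 + 34.8 + 42.9)/9 = 27.7667
Numerator Σ_{t=1}^{8}(y_t−ȳ)(y_{t+1}−ȳ) = 192.8089
Denominator Σ(y_t−ȳ)² = 809.1400
r_1 = 192.8089 / 809.1400 = 0.238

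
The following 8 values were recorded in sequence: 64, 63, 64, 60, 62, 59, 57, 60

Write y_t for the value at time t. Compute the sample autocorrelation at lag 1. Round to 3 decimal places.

Mean ȳ = (64 + 63 + 64 + 60 + 62 + 59 + 57 + 60)/8 = 61.1250
Deviations from mean: 2.8750, 1.8750, 2.8750, -1.1250, 0.8750, -2.1250, -4.1250, -1.1250
Σ(y_t−ȳ)(y_{t+1}−ȳ) = (5.3906) + (5.3906) + (-3.2344) + (-0.9844) + (-1.8594) + (8.7656) + (4.6406) = 18.1094
Denominator Σ(y_t−ȳ)² = 44.8750
r_1 = 18.1094 / 44.8750 = 0.404

0.404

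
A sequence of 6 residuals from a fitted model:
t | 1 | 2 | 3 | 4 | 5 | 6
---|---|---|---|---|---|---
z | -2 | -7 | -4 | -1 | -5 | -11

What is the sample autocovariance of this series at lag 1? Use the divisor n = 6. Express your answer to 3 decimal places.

-0.667

Mean z̄ = (-2 − 7 − 4 − 1 − 5 − 11)/6 = -5.0000
Deviations: 3.0000, -2.0000, 1.0000, 4.0000, 0.0000, -6.0000
Σ_{t=1}^{5}(z_t−z̄)(z_{t+1}−z̄) = -4.0000
γ_1 = -4.0000 / 6 = -0.667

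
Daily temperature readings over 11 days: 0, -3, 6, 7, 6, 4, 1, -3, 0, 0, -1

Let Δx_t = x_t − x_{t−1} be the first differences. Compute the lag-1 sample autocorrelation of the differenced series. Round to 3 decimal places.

First differences Δx: -3, 9, 1, -1, -2, -3, -4, 3, 0, -1
Mean of differences = -0.1000
Numerator Σ(Δx_t−Δx̄)(Δx_{t+1}−Δx̄) = -10.7100
Denominator Σ(Δx_t−Δx̄)² = 130.9000
r_1(Δx) = -10.7100 / 130.9000 = -0.082

-0.082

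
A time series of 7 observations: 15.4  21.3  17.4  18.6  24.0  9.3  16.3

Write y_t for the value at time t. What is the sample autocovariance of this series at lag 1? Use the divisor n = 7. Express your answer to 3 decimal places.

Mean ȳ = (15.4 + 21.3 + 17.4 + 18.6 + 24.0 + 9.3 + 16.3)/7 = 17.4714
Σ_{t=1}^{6}(y_t−ȳ)(y_{t+1}−ȳ) = -44.6922
γ_1 = -44.6922 / 7 = -6.385

-6.385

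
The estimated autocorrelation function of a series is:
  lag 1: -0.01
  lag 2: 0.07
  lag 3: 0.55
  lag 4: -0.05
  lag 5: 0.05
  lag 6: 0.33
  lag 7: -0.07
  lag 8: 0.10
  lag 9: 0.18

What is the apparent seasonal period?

3

The largest autocorrelation is r_3 = 0.55, with weaker echoes at lags 6 (0.33) and 9 (0.18); the remaining lags stay at or below 0.10.
The dominant spike at lag 3 indicates a seasonal period of 3.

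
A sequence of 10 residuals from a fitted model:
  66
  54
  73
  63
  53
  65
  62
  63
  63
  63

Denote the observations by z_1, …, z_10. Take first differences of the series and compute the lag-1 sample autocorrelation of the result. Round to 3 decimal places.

-0.553

First differences Δz: -12, 19, -10, -10, 12, -3, 1, 0, 0
Mean of differences = -0.3333
Numerator Σ(Δz_t−Δz̄)(Δz_{t+1}−Δz̄) = -474.1111
Denominator Σ(Δz_t−Δz̄)² = 858.0000
r_1(Δz) = -474.1111 / 858.0000 = -0.553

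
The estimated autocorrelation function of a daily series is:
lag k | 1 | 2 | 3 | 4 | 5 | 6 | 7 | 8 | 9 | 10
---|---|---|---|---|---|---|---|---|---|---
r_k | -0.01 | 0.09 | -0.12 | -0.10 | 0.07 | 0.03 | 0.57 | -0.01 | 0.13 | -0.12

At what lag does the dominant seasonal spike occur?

The largest autocorrelation is r_7 = 0.57; the remaining lags stay at or below 0.13.
The dominant spike at lag 7 indicates a seasonal period of 7.

7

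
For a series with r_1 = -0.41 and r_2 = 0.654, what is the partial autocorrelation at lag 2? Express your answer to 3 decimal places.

0.584

φ_{22} = (r_2 − r_1²) / (1 − r_1²)
r_1² = (-0.41)² = 0.1681
Numerator = 0.654 − 0.1681 = 0.4859; denominator = 1 − 0.1681 = 0.8319
φ_{22} = 0.4859 / 0.8319 = 0.584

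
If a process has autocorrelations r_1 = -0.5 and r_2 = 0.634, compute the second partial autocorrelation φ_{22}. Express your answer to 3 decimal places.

0.512

φ_{22} = (r_2 − r_1²) / (1 − r_1²)
r_1² = (-0.5)² = 0.25
Numerator = 0.634 − 0.2500 = 0.3840; denominator = 1 − 0.2500 = 0.7500
φ_{22} = 0.3840 / 0.7500 = 0.512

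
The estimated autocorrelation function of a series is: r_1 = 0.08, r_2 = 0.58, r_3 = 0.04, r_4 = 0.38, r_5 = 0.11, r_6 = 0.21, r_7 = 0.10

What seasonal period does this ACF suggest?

2

The largest autocorrelation is r_2 = 0.58, with weaker echoes at lags 4 (0.38) and 6 (0.21); the remaining lags stay at or below 0.11.
The dominant spike at lag 2 indicates a seasonal period of 2.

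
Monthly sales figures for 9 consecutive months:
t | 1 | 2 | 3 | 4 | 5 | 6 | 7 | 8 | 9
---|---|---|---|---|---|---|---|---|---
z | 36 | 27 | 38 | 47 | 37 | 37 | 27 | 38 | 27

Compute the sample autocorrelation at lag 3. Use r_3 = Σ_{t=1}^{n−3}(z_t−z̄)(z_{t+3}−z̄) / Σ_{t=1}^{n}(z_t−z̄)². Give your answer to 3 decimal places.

-0.282

Mean z̄ = (36 + 27 + 38 + 47 + 37 + 37 + 27 + 38 + 27)/9 = 34.8889
Numerator Σ_{t=1}^{6}(z_t−z̄)(z_{t+3}−z̄) = -102.2593
Denominator Σ(z_t−z̄)² = 362.8889
r_3 = -102.2593 / 362.8889 = -0.282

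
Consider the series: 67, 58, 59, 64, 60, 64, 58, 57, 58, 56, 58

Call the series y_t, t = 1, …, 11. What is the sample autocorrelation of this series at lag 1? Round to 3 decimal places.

Mean ȳ = (67 + 58 + 59 + 64 + 60 + 64 + 58 + 57 + 58 + 56 + 58)/11 = 59.9091
Numerator Σ_{t=1}^{10}(y_t−ȳ)(y_{t+1}−ȳ) = 3.4463
Denominator Σ(y_t−ȳ)² = 122.9091
r_1 = 3.4463 / 122.9091 = 0.028

0.028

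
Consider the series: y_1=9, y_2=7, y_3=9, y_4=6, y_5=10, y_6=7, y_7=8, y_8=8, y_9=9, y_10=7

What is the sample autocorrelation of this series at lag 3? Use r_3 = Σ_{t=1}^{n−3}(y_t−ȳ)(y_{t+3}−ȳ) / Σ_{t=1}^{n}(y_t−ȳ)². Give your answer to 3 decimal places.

Mean ȳ = (9 + 7 + 9 + 6 + 10 + 7 + 8 + 8 + 9 + 7)/10 = 8.0000
Σ(y_t−ȳ)(y_{t+3}−ȳ) = (-2.0000) + (-2.0000) + (-1.0000) + (0.0000) + (0.0000) + (-1.0000) + (0.0000) = -6.0000
Denominator Σ(y_t−ȳ)² = 14.0000
r_3 = -6.0000 / 14.0000 = -0.429

-0.429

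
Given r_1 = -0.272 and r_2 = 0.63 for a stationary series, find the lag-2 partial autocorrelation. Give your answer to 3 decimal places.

0.600

φ_{22} = (r_2 − r_1²) / (1 − r_1²)
r_1² = (-0.272)² = 0.073984
Numerator = 0.63 − 0.0740 = 0.5560; denominator = 1 − 0.0740 = 0.9260
φ_{22} = 0.5560 / 0.9260 = 0.600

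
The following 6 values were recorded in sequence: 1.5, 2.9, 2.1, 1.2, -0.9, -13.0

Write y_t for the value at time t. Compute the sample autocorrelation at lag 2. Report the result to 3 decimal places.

Mean ȳ = (1.5 + 2.9 + 2.1 + 1.2 − 0.9 − 13.0)/6 = -1.0333
Deviations from mean: 2.5333, 3.9333, 3.1333, 2.2333, 0.1333, -11.9667
Numerator Σ_{t=1}^{4}(y_t−ȳ)(y_{t+2}−ȳ) = -9.5856
Denominator Σ(y_t−ȳ)² = 179.9133
r_2 = -9.5856 / 179.9133 = -0.053

-0.053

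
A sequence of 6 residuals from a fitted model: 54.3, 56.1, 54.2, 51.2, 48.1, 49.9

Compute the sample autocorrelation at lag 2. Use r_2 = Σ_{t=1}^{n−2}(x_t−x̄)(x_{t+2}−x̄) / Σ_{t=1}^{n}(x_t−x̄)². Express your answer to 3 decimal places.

Mean x̄ = (54.3 + 56.1 + 54.2 + 51.2 + 48.1 + 49.9)/6 = 52.3000
Σ(x_t−x̄)(x_{t+2}−x̄) = (3.8000) + (-4.1800) + (-7.9800) + (2.6400) = -5.7200
Denominator Σ(x_t−x̄)² = 46.6600
r_2 = -5.7200 / 46.6600 = -0.123

-0.123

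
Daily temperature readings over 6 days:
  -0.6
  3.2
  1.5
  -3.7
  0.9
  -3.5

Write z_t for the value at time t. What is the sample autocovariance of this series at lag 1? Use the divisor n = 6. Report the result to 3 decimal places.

-1.431

Mean z̄ = (-0.6 + 3.2 + 1.5 − 3.7 + 0.9 − 3.5)/6 = -0.3667
Deviations: -0.2333, 3.5667, 1.8667, -3.3333, 1.2667, -3.1333
Σ_{t=1}^{5}(z_t−z̄)(z_{t+1}−z̄) = -8.5878
γ_1 = -8.5878 / 6 = -1.431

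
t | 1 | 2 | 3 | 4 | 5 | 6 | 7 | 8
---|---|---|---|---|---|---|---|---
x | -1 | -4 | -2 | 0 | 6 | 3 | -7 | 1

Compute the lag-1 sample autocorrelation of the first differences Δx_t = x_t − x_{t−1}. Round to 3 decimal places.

-0.254

First differences Δx: -3, 2, 2, 6, -3, -10, 8
Mean of differences = 0.2857
Numerator Σ(Δx_t−Δx̄)(Δx_{t+1}−Δx̄) = -57.2245
Denominator Σ(Δx_t−Δx̄)² = 225.4286
r_1(Δx) = -57.2245 / 225.4286 = -0.254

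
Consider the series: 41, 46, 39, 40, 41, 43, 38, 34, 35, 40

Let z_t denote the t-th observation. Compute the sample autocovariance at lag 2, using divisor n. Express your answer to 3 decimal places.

-1.368

Mean z̄ = (41 + 46 + 39 + 40 + 41 + 43 + 38 + 34 + 35 + 40)/10 = 39.7000
Σ_{t=1}^{8}(z_t−z̄)(z_{t+2}−z̄) = -13.6800
γ_2 = -13.6800 / 10 = -1.368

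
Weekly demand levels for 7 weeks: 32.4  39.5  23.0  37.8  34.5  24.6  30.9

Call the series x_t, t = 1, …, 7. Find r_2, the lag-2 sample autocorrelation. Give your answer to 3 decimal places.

-0.122

Mean x̄ = (32.4 + 39.5 + 23.0 + 37.8 + 34.5 + 24.6 + 30.9)/7 = 31.8143
Deviations from mean: 0.5857, 7.6857, -8.8143, 5.9857, 2.6857, -7.2143, -0.9143
Numerator Σ_{t=1}^{5}(x_t−x̄)(x_{t+2}−x̄) = -28.4690
Denominator Σ(x_t−x̄)² = 233.0286
r_2 = -28.4690 / 233.0286 = -0.122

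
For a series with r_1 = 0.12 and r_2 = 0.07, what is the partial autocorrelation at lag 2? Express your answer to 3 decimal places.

φ_{22} = (r_2 − r_1²) / (1 − r_1²)
r_1² = (0.12)² = 0.0144
Numerator = 0.07 − 0.0144 = 0.0556; denominator = 1 − 0.0144 = 0.9856
φ_{22} = 0.0556 / 0.9856 = 0.056

0.056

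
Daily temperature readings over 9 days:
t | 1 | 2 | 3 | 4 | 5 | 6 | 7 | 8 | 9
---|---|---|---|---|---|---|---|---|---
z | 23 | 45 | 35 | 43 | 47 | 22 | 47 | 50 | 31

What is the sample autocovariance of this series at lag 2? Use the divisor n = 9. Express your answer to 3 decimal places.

Mean z̄ = (23 + 45 + 35 + 43 + 47 + 22 + 47 + 50 + 31)/9 = 38.1111
Σ_{t=1}^{7}(z_t−z̄)(z_{t+2}−z̄) = -201.4691
γ_2 = -201.4691 / 9 = -22.385

-22.385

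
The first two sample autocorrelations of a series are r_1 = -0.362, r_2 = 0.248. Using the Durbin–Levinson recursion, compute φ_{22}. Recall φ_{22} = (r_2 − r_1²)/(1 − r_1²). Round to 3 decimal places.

φ_{22} = (r_2 − r_1²) / (1 − r_1²)
r_1² = (-0.362)² = 0.131044
Numerator = 0.248 − 0.1310 = 0.1170; denominator = 1 − 0.1310 = 0.8690
φ_{22} = 0.1170 / 0.8690 = 0.135

0.135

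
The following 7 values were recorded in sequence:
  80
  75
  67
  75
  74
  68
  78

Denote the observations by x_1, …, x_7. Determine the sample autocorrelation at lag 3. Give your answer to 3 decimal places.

0.375

Mean x̄ = (80 + 75 + 67 + 75 + 74 + 68 + 78)/7 = 73.8571
Σ(x_t−x̄)(x_{t+3}−x̄) = (7.0204) + (0.1633) + (40.1633) + (4.7347) = 52.0816
Denominator Σ(x_t−x̄)² = 138.8571
r_3 = 52.0816 / 138.8571 = 0.375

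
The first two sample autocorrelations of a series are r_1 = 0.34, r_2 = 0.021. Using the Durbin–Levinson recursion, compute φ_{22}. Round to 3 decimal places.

φ_{22} = (r_2 − r_1²) / (1 − r_1²)
r_1² = (0.34)² = 0.1156
Numerator = 0.021 − 0.1156 = -0.0946; denominator = 1 − 0.1156 = 0.8844
φ_{22} = -0.0946 / 0.8844 = -0.107

-0.107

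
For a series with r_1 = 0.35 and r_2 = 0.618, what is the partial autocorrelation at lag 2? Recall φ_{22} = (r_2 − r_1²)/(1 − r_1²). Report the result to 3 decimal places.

φ_{22} = (r_2 − r_1²) / (1 − r_1²)
r_1² = (0.35)² = 0.1225
Numerator = 0.618 − 0.1225 = 0.4955; denominator = 1 − 0.1225 = 0.8775
φ_{22} = 0.4955 / 0.8775 = 0.565

0.565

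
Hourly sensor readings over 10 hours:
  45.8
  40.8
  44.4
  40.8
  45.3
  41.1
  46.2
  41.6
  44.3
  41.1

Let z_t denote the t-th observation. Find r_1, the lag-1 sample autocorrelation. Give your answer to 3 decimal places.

Mean z̄ = (45.8 + 40.8 + 44.4 + 40.8 + 45.3 + 41.1 + 46.2 + 41.6 + 44.3 + 41.1)/10 = 43.1400
Numerator Σ_{t=1}^{9}(z_t−z̄)(z_{t+1}−z̄) = -36.6896
Denominator Σ(z_t−z̄)² = 45.6840
r_1 = -36.6896 / 45.6840 = -0.803

-0.803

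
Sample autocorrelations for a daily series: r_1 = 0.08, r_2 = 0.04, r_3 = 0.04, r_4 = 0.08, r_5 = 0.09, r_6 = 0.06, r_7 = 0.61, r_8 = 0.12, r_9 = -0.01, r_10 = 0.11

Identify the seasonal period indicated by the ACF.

The largest autocorrelation is r_7 = 0.61; the remaining lags stay at or below 0.12.
The dominant spike at lag 7 indicates a seasonal period of 7.

7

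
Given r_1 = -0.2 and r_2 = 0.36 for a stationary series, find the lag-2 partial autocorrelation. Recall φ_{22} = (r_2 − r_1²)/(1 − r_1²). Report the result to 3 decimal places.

φ_{22} = (r_2 − r_1²) / (1 − r_1²)
r_1² = (-0.2)² = 0.04
Numerator = 0.36 − 0.0400 = 0.3200; denominator = 1 − 0.0400 = 0.9600
φ_{22} = 0.3200 / 0.9600 = 0.333

0.333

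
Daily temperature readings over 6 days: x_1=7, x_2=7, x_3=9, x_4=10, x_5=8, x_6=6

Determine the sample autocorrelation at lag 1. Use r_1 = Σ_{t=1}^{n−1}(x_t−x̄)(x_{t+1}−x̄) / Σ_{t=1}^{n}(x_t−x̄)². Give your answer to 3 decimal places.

0.213

Mean x̄ = (7 + 7 + 9 + 10 + 8 + 6)/6 = 7.8333
Σ(x_t−x̄)(x_{t+1}−x̄) = (0.6944) + (-0.9722) + (2.5278) + (0.3611) + (-0.3056) = 2.3056
Denominator Σ(x_t−x̄)² = 10.8333
r_1 = 2.3056 / 10.8333 = 0.213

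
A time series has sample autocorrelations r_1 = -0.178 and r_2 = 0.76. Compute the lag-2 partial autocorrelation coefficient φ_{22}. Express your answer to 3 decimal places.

0.752

φ_{22} = (r_2 − r_1²) / (1 − r_1²)
r_1² = (-0.178)² = 0.031684
Numerator = 0.76 − 0.0317 = 0.7283; denominator = 1 − 0.0317 = 0.9683
φ_{22} = 0.7283 / 0.9683 = 0.752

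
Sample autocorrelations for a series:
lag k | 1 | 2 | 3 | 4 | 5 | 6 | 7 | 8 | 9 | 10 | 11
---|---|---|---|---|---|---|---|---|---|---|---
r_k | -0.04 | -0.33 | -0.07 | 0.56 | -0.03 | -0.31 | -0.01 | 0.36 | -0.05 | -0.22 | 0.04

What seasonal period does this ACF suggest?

The largest autocorrelation is r_4 = 0.56, with a weaker echo at lag 8 (0.36); the remaining lags stay at or below 0.04.
The dominant spike at lag 4 indicates a seasonal period of 4.

4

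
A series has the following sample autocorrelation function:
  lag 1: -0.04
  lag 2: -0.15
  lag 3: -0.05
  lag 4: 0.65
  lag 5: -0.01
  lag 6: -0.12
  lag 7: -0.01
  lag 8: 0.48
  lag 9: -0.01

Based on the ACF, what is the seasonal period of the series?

The largest autocorrelation is r_4 = 0.65, with a weaker echo at lag 8 (0.48); the remaining lags stay at or below -0.01.
The dominant spike at lag 4 indicates a seasonal period of 4.

4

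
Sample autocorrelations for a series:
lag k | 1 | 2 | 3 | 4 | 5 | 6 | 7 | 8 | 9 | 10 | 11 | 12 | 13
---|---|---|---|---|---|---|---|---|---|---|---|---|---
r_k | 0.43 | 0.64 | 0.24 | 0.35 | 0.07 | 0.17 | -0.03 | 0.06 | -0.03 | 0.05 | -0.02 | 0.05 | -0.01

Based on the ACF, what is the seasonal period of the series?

2

The largest autocorrelation is r_2 = 0.64; the remaining lags stay at or below 0.43.
The dominant spike at lag 2 indicates a seasonal period of 2.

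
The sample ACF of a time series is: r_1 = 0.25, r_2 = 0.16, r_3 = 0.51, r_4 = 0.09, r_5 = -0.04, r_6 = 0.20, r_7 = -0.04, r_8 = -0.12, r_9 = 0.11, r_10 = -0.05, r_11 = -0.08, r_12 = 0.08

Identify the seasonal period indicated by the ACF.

The largest autocorrelation is r_3 = 0.51; the remaining lags stay at or below 0.25. The elevated value at lag 1 (0.25), dropping to 0.16 at lag 2, reflects decaying short-term dependence rather than seasonality.
The dominant spike at lag 3 indicates a seasonal period of 3.

3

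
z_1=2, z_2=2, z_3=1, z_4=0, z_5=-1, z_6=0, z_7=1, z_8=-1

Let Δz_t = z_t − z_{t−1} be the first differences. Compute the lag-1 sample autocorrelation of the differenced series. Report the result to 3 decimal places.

-0.079

First differences Δz: 0, -1, -1, -1, 1, 1, -2
Mean of differences = -0.4286
Numerator Σ(Δz_t−Δz̄)(Δz_{t+1}−Δz̄) = -0.6122
Denominator Σ(Δz_t−Δz̄)² = 7.7143
r_1(Δz) = -0.6122 / 7.7143 = -0.079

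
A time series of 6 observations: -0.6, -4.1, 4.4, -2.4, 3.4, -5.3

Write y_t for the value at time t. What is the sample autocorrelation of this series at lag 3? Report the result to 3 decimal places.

Mean ȳ = (-0.6 − 4.1 + 4.4 − 2.4 + 3.4 − 5.3)/6 = -0.7667
Deviations from mean: 0.1667, -3.3333, 5.1667, -1.6333, 4.1667, -4.5333
Σ(y_t−ȳ)(y_{t+3}−ȳ) = (-0.2722) + (-13.8889) + (-23.4222) = -37.5833
Denominator Σ(y_t−ȳ)² = 78.4133
r_3 = -37.5833 / 78.4133 = -0.479

-0.479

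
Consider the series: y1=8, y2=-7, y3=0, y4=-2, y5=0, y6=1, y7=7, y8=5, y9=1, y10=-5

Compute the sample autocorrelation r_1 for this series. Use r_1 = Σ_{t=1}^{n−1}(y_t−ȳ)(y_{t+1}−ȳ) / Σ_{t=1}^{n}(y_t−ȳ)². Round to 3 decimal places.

Mean ȳ = (8 − 7 + 0 − 2 + 0 + 1 + 7 + 5 + 1 − 5)/10 = 0.8000
Numerator Σ_{t=1}^{9}(y_t−ȳ)(y_{t+1}−ȳ) = -18.6400
Denominator Σ(y_t−ȳ)² = 211.6000
r_1 = -18.6400 / 211.6000 = -0.088

-0.088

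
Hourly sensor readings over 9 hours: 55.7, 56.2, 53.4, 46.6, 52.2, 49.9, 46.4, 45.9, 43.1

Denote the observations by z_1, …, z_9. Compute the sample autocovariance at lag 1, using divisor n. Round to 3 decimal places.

Mean z̄ = (55.7 + 56.2 + 53.4 + 46.6 + 52.2 + 49.9 + 46.4 + 45.9 + 43.1)/9 = 49.9333
Σ_{t=1}^{8}(z_t−z̄)(z_{t+1}−z̄) = 80.6056
γ_1 = 80.6056 / 9 = 8.956

8.956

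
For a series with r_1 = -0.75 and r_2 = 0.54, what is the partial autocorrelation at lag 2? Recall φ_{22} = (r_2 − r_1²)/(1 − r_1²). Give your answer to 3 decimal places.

φ_{22} = (r_2 − r_1²) / (1 − r_1²)
r_1² = (-0.75)² = 0.5625
Numerator = 0.54 − 0.5625 = -0.0225; denominator = 1 − 0.5625 = 0.4375
φ_{22} = -0.0225 / 0.4375 = -0.051

-0.051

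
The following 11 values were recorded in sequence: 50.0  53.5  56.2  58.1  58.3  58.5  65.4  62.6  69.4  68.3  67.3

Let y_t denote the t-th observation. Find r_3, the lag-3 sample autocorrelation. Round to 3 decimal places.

0.166

Mean ȳ = (50.0 + 53.5 + 56.2 + 58.1 + 58.3 + 58.5 + 65.4 + 62.6 + 69.4 + 68.3 + 67.3)/11 = 60.6909
Numerator Σ_{t=1}^{8}(y_t−ȳ)(y_{t+3}−ȳ) = 67.3343
Denominator Σ(y_t−ȳ)² = 406.6491
r_3 = 67.3343 / 406.6491 = 0.166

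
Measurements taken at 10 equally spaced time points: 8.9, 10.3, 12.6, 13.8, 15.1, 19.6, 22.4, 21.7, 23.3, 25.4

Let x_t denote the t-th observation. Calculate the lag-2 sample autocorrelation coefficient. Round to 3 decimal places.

Mean x̄ = (8.9 + 10.3 + 12.6 + 13.8 + 15.1 + 19.6 + 22.4 + 21.7 + 23.3 + 25.4)/10 = 17.3100
Numerator Σ_{t=1}^{8}(x_t−x̄)(x_{t+2}−x̄) = 131.3958
Denominator Σ(x_t−x̄)² = 311.0090
r_2 = 131.3958 / 311.0090 = 0.422

0.422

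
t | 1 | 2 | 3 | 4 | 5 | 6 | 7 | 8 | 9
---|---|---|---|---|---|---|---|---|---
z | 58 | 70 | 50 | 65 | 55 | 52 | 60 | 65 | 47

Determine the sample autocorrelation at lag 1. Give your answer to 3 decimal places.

Mean z̄ = (58 + 70 + 50 + 65 + 55 + 52 + 60 + 65 + 47)/9 = 58.0000
Numerator Σ_{t=1}^{8}(z_t−z̄)(z_{t+1}−z̄) = -230.0000
Denominator Σ(z_t−z̄)² = 476.0000
r_1 = -230.0000 / 476.0000 = -0.483

-0.483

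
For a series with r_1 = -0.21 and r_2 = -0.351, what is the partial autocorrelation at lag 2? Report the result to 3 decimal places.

-0.413

φ_{22} = (r_2 − r_1²) / (1 − r_1²)
r_1² = (-0.21)² = 0.0441
Numerator = -0.351 − 0.0441 = -0.3951; denominator = 1 − 0.0441 = 0.9559
φ_{22} = -0.3951 / 0.9559 = -0.413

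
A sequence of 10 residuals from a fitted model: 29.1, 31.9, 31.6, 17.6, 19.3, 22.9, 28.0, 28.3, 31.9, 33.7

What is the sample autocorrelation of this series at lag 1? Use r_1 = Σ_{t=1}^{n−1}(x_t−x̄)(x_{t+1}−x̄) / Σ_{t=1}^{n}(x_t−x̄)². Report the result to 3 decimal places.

0.464

Mean x̄ = (29.1 + 31.9 + 31.6 + 17.6 + 19.3 + 22.9 + 28.0 + 28.3 + 31.9 + 33.7)/10 = 27.4300
Numerator Σ_{t=1}^{9}(x_t−x̄)(x_{t+1}−x̄) = 131.6901
Denominator Σ(x_t−x̄)² = 283.7810
r_1 = 131.6901 / 283.7810 = 0.464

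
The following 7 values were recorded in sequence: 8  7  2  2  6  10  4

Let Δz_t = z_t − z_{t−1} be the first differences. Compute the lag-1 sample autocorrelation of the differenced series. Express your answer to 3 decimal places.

-0.016

First differences Δz: -1, -5, 0, 4, 4, -6
Mean of differences = -0.6667
Numerator Σ(Δz_t−Δz̄)(Δz_{t+1}−Δz̄) = -1.4444
Denominator Σ(Δz_t−Δz̄)² = 91.3333
r_1(Δz) = -1.4444 / 91.3333 = -0.016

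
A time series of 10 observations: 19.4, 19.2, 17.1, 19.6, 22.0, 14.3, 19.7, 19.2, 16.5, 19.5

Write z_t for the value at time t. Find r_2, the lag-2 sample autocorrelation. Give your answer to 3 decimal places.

-0.259

Mean z̄ = (19.4 + 19.2 + 17.1 + 19.6 + 22.0 + 14.3 + 19.7 + 19.2 + 16.5 + 19.5)/10 = 18.6500
Numerator Σ_{t=1}^{8}(z_t−z̄)(z_{t+2}−z̄) = -10.6300
Denominator Σ(z_t−z̄)² = 41.0650
r_2 = -10.6300 / 41.0650 = -0.259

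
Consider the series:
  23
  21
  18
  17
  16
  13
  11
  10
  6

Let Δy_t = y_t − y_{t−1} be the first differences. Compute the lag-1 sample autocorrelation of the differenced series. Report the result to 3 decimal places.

First differences Δy: -2, -3, -1, -1, -3, -2, -1, -4
Mean of differences = -2.1250
Numerator Σ(Δy_t−Δȳ)(Δy_{t+1}−Δȳ) = -2.8906
Denominator Σ(Δy_t−Δȳ)² = 8.8750
r_1(Δy) = -2.8906 / 8.8750 = -0.326

-0.326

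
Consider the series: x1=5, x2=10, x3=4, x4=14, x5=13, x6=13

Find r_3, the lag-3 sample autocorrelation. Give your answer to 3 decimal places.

-0.402

Mean x̄ = (5 + 10 + 4 + 14 + 13 + 13)/6 = 9.8333
Deviations from mean: -4.8333, 0.1667, -5.8333, 4.1667, 3.1667, 3.1667
Σ(x_t−x̄)(x_{t+3}−x̄) = (-20.1389) + (0.5278) + (-18.4722) = -38.0833
Denominator Σ(x_t−x̄)² = 94.8333
r_3 = -38.0833 / 94.8333 = -0.402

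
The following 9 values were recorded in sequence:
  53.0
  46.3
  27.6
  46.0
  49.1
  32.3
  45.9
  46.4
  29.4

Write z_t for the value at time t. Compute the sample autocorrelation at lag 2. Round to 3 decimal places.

-0.498

Mean z̄ = (53.0 + 46.3 + 27.6 + 46.0 + 49.1 + 32.3 + 45.9 + 46.4 + 29.4)/9 = 41.7778
Numerator Σ_{t=1}^{7}(z_t−z̄)(z_{t+2}−z̄) = -348.4910
Denominator Σ(z_t−z̄)² = 700.2356
r_2 = -348.4910 / 700.2356 = -0.498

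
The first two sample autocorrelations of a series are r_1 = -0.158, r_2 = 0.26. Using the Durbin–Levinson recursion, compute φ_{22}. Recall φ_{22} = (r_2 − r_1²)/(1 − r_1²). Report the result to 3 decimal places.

φ_{22} = (r_2 − r_1²) / (1 − r_1²)
r_1² = (-0.158)² = 0.024964
Numerator = 0.26 − 0.0250 = 0.2350; denominator = 1 − 0.0250 = 0.9750
φ_{22} = 0.2350 / 0.9750 = 0.241

0.241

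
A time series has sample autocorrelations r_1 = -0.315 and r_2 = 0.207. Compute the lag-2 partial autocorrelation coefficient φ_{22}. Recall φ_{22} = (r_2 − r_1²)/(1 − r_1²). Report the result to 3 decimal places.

φ_{22} = (r_2 − r_1²) / (1 − r_1²)
r_1² = (-0.315)² = 0.099225
Numerator = 0.207 − 0.0992 = 0.1078; denominator = 1 − 0.0992 = 0.9008
φ_{22} = 0.1078 / 0.9008 = 0.120

0.120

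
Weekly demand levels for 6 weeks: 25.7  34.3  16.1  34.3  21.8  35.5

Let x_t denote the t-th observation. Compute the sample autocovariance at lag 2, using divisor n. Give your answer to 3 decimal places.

Mean x̄ = (25.7 + 34.3 + 16.1 + 34.3 + 21.8 + 35.5)/6 = 27.9500
Σ_{t=1}^{4}(x_t−x̄)(x_{t+2}−x̄) = 187.8050
γ_2 = 187.8050 / 6 = 31.301

31.301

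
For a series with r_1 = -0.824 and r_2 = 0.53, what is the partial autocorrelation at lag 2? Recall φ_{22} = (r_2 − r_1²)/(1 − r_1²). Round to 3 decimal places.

φ_{22} = (r_2 − r_1²) / (1 − r_1²)
r_1² = (-0.824)² = 0.678976
Numerator = 0.53 − 0.6790 = -0.1490; denominator = 1 − 0.6790 = 0.3210
φ_{22} = -0.1490 / 0.3210 = -0.464

-0.464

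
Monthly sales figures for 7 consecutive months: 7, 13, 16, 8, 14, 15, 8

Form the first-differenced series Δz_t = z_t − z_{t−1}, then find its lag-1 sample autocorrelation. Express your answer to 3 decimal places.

-0.284

First differences Δz: 6, 3, -8, 6, 1, -7
Mean of differences = 0.1667
Numerator Σ(Δz_t−Δz̄)(Δz_{t+1}−Δz̄) = -55.3611
Denominator Σ(Δz_t−Δz̄)² = 194.8333
r_1(Δz) = -55.3611 / 194.8333 = -0.284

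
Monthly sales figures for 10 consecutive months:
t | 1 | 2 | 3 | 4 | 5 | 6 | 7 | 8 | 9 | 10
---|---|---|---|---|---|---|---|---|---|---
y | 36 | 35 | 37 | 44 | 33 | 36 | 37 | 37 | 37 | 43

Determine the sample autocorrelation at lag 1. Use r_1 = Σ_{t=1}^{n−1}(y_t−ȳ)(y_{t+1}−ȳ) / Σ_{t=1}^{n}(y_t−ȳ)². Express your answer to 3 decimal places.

-0.213

Mean ȳ = (36 + 35 + 37 + 44 + 33 + 36 + 37 + 37 + 37 + 43)/10 = 37.5000
Numerator Σ_{t=1}^{9}(y_t−ȳ)(y_{t+1}−ȳ) = -22.2500
Denominator Σ(y_t−ȳ)² = 104.5000
r_1 = -22.2500 / 104.5000 = -0.213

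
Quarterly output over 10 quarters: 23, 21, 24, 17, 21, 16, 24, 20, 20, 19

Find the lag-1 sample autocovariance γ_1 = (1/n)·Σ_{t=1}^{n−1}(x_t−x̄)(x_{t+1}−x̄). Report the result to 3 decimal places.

Mean x̄ = (23 + 21 + 24 + 17 + 21 + 16 + 24 + 20 + 20 + 19)/10 = 20.5000
Σ_{t=1}^{9}(x_t−x̄)(x_{t+1}−x̄) = -29.7500
γ_1 = -29.7500 / 10 = -2.975

-2.975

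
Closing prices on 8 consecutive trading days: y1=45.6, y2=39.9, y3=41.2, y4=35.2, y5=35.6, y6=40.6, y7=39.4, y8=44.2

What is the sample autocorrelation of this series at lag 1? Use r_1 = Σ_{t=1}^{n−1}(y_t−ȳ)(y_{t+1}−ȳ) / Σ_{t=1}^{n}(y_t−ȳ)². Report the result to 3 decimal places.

0.116

Mean ȳ = (45.6 + 39.9 + 41.2 + 35.2 + 35.6 + 40.6 + 39.4 + 44.2)/8 = 40.2125
Numerator Σ_{t=1}^{7}(y_t−ȳ)(y_{t+1}−ȳ) = 10.8361
Denominator Σ(y_t−ȳ)² = 93.2088
r_1 = 10.8361 / 93.2088 = 0.116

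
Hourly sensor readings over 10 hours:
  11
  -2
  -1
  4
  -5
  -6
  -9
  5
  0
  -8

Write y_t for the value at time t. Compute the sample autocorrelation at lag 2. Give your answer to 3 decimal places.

-0.218

Mean ȳ = (11 − 2 − 1 + 4 − 5 − 6 − 9 + 5 + 0 − 8)/10 = -1.1000
Numerator Σ_{t=1}^{8}(y_t−ȳ)(y_{t+2}−ȳ) = -78.6200
Denominator Σ(y_t−ȳ)² = 360.9000
r_2 = -78.6200 / 360.9000 = -0.218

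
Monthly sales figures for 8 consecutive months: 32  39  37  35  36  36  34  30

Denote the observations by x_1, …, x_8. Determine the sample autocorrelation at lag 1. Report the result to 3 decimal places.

0.033

Mean x̄ = (32 + 39 + 37 + 35 + 36 + 36 + 34 + 30)/8 = 34.8750
Deviations from mean: -2.8750, 4.1250, 2.1250, 0.1250, 1.1250, 1.1250, -0.8750, -4.8750
Σ(x_t−x̄)(x_{t+1}−x̄) = (-11.8594) + (8.7656) + (0.2656) + (0.1406) + (1.2656) + (-0.9844) + (4.2656) = 1.8594
Denominator Σ(x_t−x̄)² = 56.8750
r_1 = 1.8594 / 56.8750 = 0.033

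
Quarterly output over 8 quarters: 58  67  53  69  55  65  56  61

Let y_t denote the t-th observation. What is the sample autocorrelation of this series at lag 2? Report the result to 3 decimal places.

0.728

Mean ȳ = (58 + 67 + 53 + 69 + 55 + 65 + 56 + 61)/8 = 60.5000
Deviations from mean: -2.5000, 6.5000, -7.5000, 8.5000, -5.5000, 4.5000, -4.5000, 0.5000
Σ(y_t−ȳ)(y_{t+2}−ȳ) = (18.7500) + (55.2500) + (41.2500) + (38.2500) + (24.7500) + (2.2500) = 180.5000
Denominator Σ(y_t−ȳ)² = 248.0000
r_2 = 180.5000 / 248.0000 = 0.728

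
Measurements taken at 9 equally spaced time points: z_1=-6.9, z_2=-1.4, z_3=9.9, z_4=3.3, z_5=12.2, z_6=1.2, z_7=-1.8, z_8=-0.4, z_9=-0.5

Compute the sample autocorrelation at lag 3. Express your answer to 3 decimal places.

Mean z̄ = (-6.9 − 1.4 + 9.9 + 3.3 + 12.2 + 1.2 − 1.8 − 0.4 − 0.5)/9 = 1.7333
Σ(z_t−z̄)(z_{t+3}−z̄) = (-13.5256) + (-32.7956) + (-4.3556) + (-5.5356) + (-22.3289) + (1.1911) = -77.3500
Denominator Σ(z_t−z̄)² = 285.3600
r_3 = -77.3500 / 285.3600 = -0.271

-0.271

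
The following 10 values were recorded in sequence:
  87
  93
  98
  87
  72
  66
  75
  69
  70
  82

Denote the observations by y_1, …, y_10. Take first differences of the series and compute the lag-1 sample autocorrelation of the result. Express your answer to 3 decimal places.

0.164

First differences Δy: 6, 5, -11, -15, -6, 9, -6, 1, 12
Mean of differences = -0.5556
Numerator Σ(Δy_t−Δȳ)(Δy_{t+1}−Δȳ) = 114.9136
Denominator Σ(Δy_t−Δȳ)² = 702.2222
r_1(Δy) = 114.9136 / 702.2222 = 0.164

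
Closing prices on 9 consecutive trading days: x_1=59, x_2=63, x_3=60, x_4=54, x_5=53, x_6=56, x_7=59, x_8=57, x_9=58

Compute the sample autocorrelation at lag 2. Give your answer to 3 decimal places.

Mean x̄ = (59 + 63 + 60 + 54 + 53 + 56 + 59 + 57 + 58)/9 = 57.6667
Numerator Σ_{t=1}^{7}(x_t−x̄)(x_{t+2}−x̄) = -25.8889
Denominator Σ(x_t−x̄)² = 76.0000
r_2 = -25.8889 / 76.0000 = -0.341

-0.341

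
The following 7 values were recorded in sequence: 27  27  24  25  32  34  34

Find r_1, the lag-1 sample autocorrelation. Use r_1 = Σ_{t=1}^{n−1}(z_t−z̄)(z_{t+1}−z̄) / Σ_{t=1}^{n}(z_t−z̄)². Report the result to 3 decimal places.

Mean z̄ = (27 + 27 + 24 + 25 + 32 + 34 + 34)/7 = 29.0000
Numerator Σ_{t=1}^{6}(z_t−z̄)(z_{t+1}−z̄) = 62.0000
Denominator Σ(z_t−z̄)² = 108.0000
r_1 = 62.0000 / 108.0000 = 0.574

0.574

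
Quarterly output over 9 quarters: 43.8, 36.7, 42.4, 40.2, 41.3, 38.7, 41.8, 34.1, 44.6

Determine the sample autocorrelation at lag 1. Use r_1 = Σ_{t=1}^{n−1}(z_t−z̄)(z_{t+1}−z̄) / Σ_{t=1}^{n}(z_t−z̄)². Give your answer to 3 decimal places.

-0.647

Mean z̄ = (43.8 + 36.7 + 42.4 + 40.2 + 41.3 + 38.7 + 41.8 + 34.1 + 44.6)/9 = 40.4000
Numerator Σ_{t=1}^{8}(z_t−z̄)(z_{t+1}−z̄) = -59.7500
Denominator Σ(z_t−z̄)² = 92.2800
r_1 = -59.7500 / 92.2800 = -0.647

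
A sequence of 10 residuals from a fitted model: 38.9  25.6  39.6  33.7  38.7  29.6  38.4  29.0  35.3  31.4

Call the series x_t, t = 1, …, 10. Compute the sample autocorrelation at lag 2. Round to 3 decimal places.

Mean x̄ = (38.9 + 25.6 + 39.6 + 33.7 + 38.7 + 29.6 + 38.4 + 29.0 + 35.3 + 31.4)/10 = 34.0200
Numerator Σ_{t=1}^{8}(x_t−x̄)(x_{t+2}−x̄) = 118.8992
Denominator Σ(x_t−x̄)² = 220.2760
r_2 = 118.8992 / 220.2760 = 0.540

0.540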